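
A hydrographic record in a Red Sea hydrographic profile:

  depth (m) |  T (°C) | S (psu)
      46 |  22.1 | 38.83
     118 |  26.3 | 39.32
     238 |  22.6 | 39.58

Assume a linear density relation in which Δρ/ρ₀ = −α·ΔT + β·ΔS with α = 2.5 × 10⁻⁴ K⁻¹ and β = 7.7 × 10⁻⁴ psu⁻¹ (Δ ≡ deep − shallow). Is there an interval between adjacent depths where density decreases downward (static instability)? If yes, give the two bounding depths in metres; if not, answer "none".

46–118 m

Evaluate Δρ/ρ₀ = −αΔT + βΔS across each adjacent pair:
  46–118 m: −αΔT+βΔS = −(2.5 × 10⁻⁴)(+4.2)+(7.7 × 10⁻⁴)(+0.49) = -6.7 × 10⁻⁴ → UNSTABLE
  118–238 m: −αΔT+βΔS = −(2.5 × 10⁻⁴)(-3.7)+(7.7 × 10⁻⁴)(+0.26) = 1.1 × 10⁻³ → stable
The 46–118 m interval has Δρ < 0: lighter water underlies denser water.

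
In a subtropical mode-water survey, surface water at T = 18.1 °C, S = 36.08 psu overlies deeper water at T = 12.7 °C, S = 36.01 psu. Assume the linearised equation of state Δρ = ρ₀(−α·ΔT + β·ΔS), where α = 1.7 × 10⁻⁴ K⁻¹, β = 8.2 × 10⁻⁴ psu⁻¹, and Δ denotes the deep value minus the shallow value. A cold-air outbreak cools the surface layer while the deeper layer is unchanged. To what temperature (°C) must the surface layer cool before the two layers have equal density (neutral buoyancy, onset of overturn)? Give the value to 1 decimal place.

13.0 °C

Neutral buoyancy requires Δρ = 0, i.e. −α(T_deep − T_surf′) + β(S_deep − S_surf) = 0.
T_surf′ = T_deep − (β/α)·ΔS = 12.7 − (8.2 × 10⁻⁴/1.7 × 10⁻⁴)·(-0.07) = 13.038 °C.
Cooling required: 18.1 − (13.038) = 5.062 °C.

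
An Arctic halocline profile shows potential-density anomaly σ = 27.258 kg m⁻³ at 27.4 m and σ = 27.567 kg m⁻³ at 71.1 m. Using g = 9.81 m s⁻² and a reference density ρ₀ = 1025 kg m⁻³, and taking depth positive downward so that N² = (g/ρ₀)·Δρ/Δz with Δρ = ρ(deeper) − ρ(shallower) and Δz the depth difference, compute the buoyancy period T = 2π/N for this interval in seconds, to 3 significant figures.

Δρ = 1027.567 − 1027.258 = 0.309 kg m⁻³ over Δz = 71.1 − 27.4 = 43.7 m.
N² = (9.81/1025) × (0.309/43.7) = 6.7674 × 10⁻⁵ s⁻².
N = √(6.7674 × 10⁻⁵) = 8.2264 × 10⁻³ rad s⁻¹, so T = 2π/N = 763.78 s ≈ 764 s.

764 s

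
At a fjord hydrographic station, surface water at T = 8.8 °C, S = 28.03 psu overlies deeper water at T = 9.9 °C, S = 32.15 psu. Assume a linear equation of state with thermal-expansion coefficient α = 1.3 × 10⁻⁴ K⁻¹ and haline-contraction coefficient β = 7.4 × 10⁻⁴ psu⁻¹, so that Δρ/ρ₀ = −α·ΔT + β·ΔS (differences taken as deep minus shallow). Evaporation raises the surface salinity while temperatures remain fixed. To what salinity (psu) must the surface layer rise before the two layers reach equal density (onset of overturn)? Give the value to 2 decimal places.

Neutral buoyancy requires −α(T_deep − T_surf) + β(S_deep − S_surf′) = 0.
S_surf′ = S_deep − (α/β)·ΔT = 32.15 − (1.3 × 10⁻⁴/7.4 × 10⁻⁴)·(+1.1) = 31.9568 psu.
Increase required: 31.9568 − 28.03 = 3.9268 psu.

31.96 psu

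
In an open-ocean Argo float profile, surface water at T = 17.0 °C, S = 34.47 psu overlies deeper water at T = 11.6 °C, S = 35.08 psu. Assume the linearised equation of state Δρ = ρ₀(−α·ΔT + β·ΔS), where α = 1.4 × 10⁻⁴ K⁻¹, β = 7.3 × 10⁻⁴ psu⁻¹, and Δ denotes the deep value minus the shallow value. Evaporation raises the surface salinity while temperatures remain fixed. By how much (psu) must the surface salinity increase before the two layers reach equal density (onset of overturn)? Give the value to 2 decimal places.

Neutral buoyancy requires −α(T_deep − T_surf) + β(S_deep − S_surf′) = 0.
S_surf′ = S_deep − (α/β)·ΔT = 35.08 − (1.4 × 10⁻⁴/7.3 × 10⁻⁴)·(-5.4) = 36.1156 psu.
Increase required: 36.1156 − 34.47 = 1.6456 psu.

1.65 psu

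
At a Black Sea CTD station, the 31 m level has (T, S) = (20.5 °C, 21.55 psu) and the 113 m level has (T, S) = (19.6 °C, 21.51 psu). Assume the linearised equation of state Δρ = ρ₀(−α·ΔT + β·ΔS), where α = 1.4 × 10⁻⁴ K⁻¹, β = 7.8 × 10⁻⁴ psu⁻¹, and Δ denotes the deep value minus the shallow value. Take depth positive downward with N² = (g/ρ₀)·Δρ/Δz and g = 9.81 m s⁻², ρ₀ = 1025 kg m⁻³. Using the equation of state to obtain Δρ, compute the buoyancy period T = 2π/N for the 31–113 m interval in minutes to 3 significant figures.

31.1 min

ΔT = -0.9 K, ΔS = -0.04 psu (deep − shallow).
Δρ/ρ₀ = −αΔT + βΔS = 1.26 × 10⁻⁴ − 3.12 × 10⁻⁵ = 9.48 × 10⁻⁵, so Δρ ≈ 0.09717 kg m⁻³.
N² = (g/ρ₀)·Δρ/Δz = g·(Δρ/ρ₀)/Δz = 9.81 × 9.48 × 10⁻⁵ / 82 = 1.1341 × 10⁻⁵ s⁻².
N = √(1.1341 × 10⁻⁵) = 3.3676 × 10⁻³ rad s⁻¹ → T = 2π/N = 1.8658 × 10³ s = 31.097 min ≈ 31.1 min.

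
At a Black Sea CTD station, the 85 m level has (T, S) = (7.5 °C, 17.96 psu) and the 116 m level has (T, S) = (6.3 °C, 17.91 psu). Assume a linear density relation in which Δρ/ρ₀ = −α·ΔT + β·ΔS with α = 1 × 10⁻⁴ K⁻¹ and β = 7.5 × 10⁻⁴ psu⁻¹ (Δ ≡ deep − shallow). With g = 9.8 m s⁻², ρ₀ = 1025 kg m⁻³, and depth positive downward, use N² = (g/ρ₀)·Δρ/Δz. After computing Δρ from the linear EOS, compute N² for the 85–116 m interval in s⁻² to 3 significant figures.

2.61 × 10⁻⁵ s⁻²

ΔT = -1.2 K, ΔS = -0.05 psu (deep − shallow).
Δρ/ρ₀ = −αΔT + βΔS = 1.20 × 10⁻⁴ − 3.75 × 10⁻⁵ = 8.25 × 10⁻⁵, so Δρ ≈ 0.08456 kg m⁻³.
N² = (g/ρ₀)·Δρ/Δz = g·(Δρ/ρ₀)/Δz = 9.8 × 8.25 × 10⁻⁵ / 31 = 2.6081 × 10⁻⁵ s⁻² ≈ 2.61 × 10⁻⁵ s⁻².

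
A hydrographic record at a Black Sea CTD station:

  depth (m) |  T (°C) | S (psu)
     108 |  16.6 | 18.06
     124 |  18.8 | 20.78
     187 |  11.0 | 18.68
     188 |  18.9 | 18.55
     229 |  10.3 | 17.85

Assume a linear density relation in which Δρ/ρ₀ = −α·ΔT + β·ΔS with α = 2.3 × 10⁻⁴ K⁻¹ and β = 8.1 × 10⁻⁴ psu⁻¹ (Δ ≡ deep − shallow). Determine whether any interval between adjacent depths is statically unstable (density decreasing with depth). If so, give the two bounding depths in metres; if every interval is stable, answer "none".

Evaluate Δρ/ρ₀ = −αΔT + βΔS across each adjacent pair:
  108–124 m: −αΔT+βΔS = −(2.3 × 10⁻⁴)(+2.2)+(8.1 × 10⁻⁴)(+2.72) = 1.7 × 10⁻³ → stable
  124–187 m: −αΔT+βΔS = −(2.3 × 10⁻⁴)(-7.8)+(8.1 × 10⁻⁴)(-2.10) = 9.3 × 10⁻⁵ → stable
  187–188 m: −αΔT+βΔS = −(2.3 × 10⁻⁴)(+7.9)+(8.1 × 10⁻⁴)(-0.13) = -1.9 × 10⁻³ → UNSTABLE
  188–229 m: −αΔT+βΔS = −(2.3 × 10⁻⁴)(-8.6)+(8.1 × 10⁻⁴)(-0.70) = 1.4 × 10⁻³ → stable
The 187–188 m interval has Δρ < 0: lighter water underlies denser water.

187–188 m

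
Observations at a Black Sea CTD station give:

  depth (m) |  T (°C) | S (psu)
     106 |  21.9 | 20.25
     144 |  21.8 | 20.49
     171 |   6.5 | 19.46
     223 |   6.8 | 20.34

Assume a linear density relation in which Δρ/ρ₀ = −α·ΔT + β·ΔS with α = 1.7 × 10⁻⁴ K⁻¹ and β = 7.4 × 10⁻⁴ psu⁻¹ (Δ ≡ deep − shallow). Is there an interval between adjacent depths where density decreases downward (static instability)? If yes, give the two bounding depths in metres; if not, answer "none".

Evaluate Δρ/ρ₀ = −αΔT + βΔS across each adjacent pair:
  106–144 m: −αΔT+βΔS = −(1.7 × 10⁻⁴)(-0.1)+(7.4 × 10⁻⁴)(+0.24) = 1.9 × 10⁻⁴ → stable
  144–171 m: −αΔT+βΔS = −(1.7 × 10⁻⁴)(-15.3)+(7.4 × 10⁻⁴)(-1.03) = 1.8 × 10⁻³ → stable
  171–223 m: −αΔT+βΔS = −(1.7 × 10⁻⁴)(+0.3)+(7.4 × 10⁻⁴)(+0.88) = 6.0 × 10⁻⁴ → stable
Every interval has Δρ > 0: the column is stably stratified throughout.

none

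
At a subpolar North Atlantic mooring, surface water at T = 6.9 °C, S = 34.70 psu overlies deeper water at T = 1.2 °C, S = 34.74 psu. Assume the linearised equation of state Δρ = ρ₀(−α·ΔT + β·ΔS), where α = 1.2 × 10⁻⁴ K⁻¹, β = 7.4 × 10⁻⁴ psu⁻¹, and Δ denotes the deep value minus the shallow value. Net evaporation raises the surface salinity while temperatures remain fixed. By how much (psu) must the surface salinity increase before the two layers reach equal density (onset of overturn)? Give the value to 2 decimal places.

0.96 psu

Neutral buoyancy requires −α(T_deep − T_surf) + β(S_deep − S_surf′) = 0.
S_surf′ = S_deep − (α/β)·ΔT = 34.74 − (1.2 × 10⁻⁴/7.4 × 10⁻⁴)·(-5.7) = 35.6643 psu.
Increase required: 35.6643 − 34.70 = 0.9643 psu.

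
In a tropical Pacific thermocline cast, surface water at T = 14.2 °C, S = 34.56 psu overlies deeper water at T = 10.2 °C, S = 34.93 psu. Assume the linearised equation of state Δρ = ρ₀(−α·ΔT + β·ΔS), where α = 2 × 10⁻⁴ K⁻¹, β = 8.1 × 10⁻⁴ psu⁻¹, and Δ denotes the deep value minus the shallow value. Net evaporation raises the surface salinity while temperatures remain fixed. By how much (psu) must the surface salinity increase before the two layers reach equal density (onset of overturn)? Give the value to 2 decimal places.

Neutral buoyancy requires −α(T_deep − T_surf) + β(S_deep − S_surf′) = 0.
S_surf′ = S_deep − (α/β)·ΔT = 34.93 − (2 × 10⁻⁴/8.1 × 10⁻⁴)·(-4.0) = 35.9177 psu.
Increase required: 35.9177 − 34.56 = 1.3577 psu.

1.36 psu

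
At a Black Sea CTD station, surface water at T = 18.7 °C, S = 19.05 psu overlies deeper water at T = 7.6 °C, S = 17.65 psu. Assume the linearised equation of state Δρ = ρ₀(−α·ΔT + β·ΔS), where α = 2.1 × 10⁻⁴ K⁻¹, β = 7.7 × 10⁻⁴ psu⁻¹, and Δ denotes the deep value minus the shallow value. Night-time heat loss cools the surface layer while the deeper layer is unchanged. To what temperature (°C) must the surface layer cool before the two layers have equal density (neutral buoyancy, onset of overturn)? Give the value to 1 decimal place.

Neutral buoyancy requires Δρ = 0, i.e. −α(T_deep − T_surf′) + β(S_deep − S_surf) = 0.
T_surf′ = T_deep − (β/α)·ΔS = 7.6 − (7.7 × 10⁻⁴/2.1 × 10⁻⁴)·(-1.40) = 12.733 °C.
Cooling required: 18.7 − (12.733) = 5.967 °C.

12.7 °C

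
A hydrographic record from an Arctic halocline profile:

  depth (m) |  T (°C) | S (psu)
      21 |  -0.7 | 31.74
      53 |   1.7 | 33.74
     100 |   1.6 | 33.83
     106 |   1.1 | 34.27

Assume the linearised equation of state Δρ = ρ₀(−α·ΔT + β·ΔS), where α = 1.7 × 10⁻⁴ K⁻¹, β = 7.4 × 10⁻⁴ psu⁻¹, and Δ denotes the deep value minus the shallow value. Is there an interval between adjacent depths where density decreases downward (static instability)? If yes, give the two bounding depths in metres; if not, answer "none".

none

Evaluate Δρ/ρ₀ = −αΔT + βΔS across each adjacent pair:
  21–53 m: −αΔT+βΔS = −(1.7 × 10⁻⁴)(+2.4)+(7.4 × 10⁻⁴)(+2.00) = 1.1 × 10⁻³ → stable
  53–100 m: −αΔT+βΔS = −(1.7 × 10⁻⁴)(-0.1)+(7.4 × 10⁻⁴)(+0.09) = 8.4 × 10⁻⁵ → stable
  100–106 m: −αΔT+βΔS = −(1.7 × 10⁻⁴)(-0.5)+(7.4 × 10⁻⁴)(+0.44) = 4.1 × 10⁻⁴ → stable
Every interval has Δρ > 0: the column is stably stratified throughout.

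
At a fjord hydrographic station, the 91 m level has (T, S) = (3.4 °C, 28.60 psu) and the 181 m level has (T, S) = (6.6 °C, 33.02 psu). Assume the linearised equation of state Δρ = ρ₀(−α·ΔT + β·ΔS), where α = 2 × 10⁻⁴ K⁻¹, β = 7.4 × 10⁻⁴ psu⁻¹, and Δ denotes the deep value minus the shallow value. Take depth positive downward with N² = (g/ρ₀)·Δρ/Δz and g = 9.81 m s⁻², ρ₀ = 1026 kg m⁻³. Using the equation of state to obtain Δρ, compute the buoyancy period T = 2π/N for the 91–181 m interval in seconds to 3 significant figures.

ΔT = +3.2 K, ΔS = +4.42 psu (deep − shallow).
Δρ/ρ₀ = −αΔT + βΔS = -6.40 × 10⁻⁴ + 3.2708 × 10⁻³ = 2.6308 × 10⁻³, so Δρ ≈ 2.699 kg m⁻³.
N² = (g/ρ₀)·Δρ/Δz = g·(Δρ/ρ₀)/Δz = 9.81 × 2.6308 × 10⁻³ / 90 = 2.8676 × 10⁻⁴ s⁻².
N = √(2.8676 × 10⁻⁴) = 0.016934 rad s⁻¹ → T = 2π/N = 371.04 s ≈ 371 s.

371 s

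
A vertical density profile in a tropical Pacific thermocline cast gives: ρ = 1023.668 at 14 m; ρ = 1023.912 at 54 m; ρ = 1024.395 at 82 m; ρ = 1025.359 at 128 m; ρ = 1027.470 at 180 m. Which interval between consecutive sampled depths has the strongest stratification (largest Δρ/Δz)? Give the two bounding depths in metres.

128–180 m

Compute the density gradient over each adjacent pair:
  14–54 m: Δρ/Δz = 0.244/40 = 6.1 × 10⁻³ kg m⁻⁴
  54–82 m: Δρ/Δz = 0.483/28 = 0.017 kg m⁻⁴
  82–128 m: Δρ/Δz = 0.964/46 = 0.021 kg m⁻⁴
  128–180 m: Δρ/Δz = 2.111/52 = 0.041 kg m⁻⁴
The largest gradient is in the 128–180 m interval — the pycnocline.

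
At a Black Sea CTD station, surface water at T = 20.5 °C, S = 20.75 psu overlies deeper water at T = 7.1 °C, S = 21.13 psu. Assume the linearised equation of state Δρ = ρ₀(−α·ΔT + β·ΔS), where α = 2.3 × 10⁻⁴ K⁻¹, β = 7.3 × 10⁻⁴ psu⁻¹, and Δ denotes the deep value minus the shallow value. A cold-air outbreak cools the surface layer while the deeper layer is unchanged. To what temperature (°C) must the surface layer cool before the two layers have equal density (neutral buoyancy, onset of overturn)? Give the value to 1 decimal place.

5.9 °C

Neutral buoyancy requires Δρ = 0, i.e. −α(T_deep − T_surf′) + β(S_deep − S_surf) = 0.
T_surf′ = T_deep − (β/α)·ΔS = 7.1 − (7.3 × 10⁻⁴/2.3 × 10⁻⁴)·(+0.38) = 5.894 °C.
Cooling required: 20.5 − (5.894) = 14.606 °C.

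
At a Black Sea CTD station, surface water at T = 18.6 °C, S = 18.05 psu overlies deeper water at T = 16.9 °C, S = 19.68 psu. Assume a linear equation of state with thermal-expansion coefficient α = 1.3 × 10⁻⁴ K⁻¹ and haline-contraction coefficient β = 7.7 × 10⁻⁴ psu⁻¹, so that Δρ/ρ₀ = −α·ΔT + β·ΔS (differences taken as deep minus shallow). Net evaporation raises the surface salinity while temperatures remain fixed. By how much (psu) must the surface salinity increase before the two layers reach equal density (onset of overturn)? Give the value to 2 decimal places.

Neutral buoyancy requires −α(T_deep − T_surf) + β(S_deep − S_surf′) = 0.
S_surf′ = S_deep − (α/β)·ΔT = 19.68 − (1.3 × 10⁻⁴/7.7 × 10⁻⁴)·(-1.7) = 19.9670 psu.
Increase required: 19.9670 − 18.05 = 1.9170 psu.

1.92 psu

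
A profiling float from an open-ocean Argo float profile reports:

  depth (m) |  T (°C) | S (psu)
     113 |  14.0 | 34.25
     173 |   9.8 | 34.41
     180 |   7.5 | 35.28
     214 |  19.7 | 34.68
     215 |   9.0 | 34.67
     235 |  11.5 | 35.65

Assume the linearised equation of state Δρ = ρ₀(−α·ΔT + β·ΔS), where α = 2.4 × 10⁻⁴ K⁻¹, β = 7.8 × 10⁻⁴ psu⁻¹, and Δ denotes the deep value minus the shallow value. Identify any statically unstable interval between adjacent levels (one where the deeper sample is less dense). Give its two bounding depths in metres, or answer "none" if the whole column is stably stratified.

Evaluate Δρ/ρ₀ = −αΔT + βΔS across each adjacent pair:
  113–173 m: −αΔT+βΔS = −(2.4 × 10⁻⁴)(-4.2)+(7.8 × 10⁻⁴)(+0.16) = 1.1 × 10⁻³ → stable
  173–180 m: −αΔT+βΔS = −(2.4 × 10⁻⁴)(-2.3)+(7.8 × 10⁻⁴)(+0.87) = 1.2 × 10⁻³ → stable
  180–214 m: −αΔT+βΔS = −(2.4 × 10⁻⁴)(+12.2)+(7.8 × 10⁻⁴)(-0.60) = -3.4 × 10⁻³ → UNSTABLE
  214–215 m: −αΔT+βΔS = −(2.4 × 10⁻⁴)(-10.7)+(7.8 × 10⁻⁴)(-0.01) = 2.6 × 10⁻³ → stable
  215–235 m: −αΔT+βΔS = −(2.4 × 10⁻⁴)(+2.5)+(7.8 × 10⁻⁴)(+0.98) = 1.6 × 10⁻⁴ → stable
The 180–214 m interval has Δρ < 0: lighter water underlies denser water.

180–214 m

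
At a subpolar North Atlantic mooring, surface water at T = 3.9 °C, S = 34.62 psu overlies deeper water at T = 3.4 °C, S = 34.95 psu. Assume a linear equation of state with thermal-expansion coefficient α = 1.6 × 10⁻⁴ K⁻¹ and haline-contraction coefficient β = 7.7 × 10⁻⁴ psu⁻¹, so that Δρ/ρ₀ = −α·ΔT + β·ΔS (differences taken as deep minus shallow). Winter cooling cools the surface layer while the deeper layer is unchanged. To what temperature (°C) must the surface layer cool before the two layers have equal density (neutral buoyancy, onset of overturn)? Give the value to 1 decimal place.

1.8 °C

Neutral buoyancy requires Δρ = 0, i.e. −α(T_deep − T_surf′) + β(S_deep − S_surf) = 0.
T_surf′ = T_deep − (β/α)·ΔS = 3.4 − (7.7 × 10⁻⁴/1.6 × 10⁻⁴)·(+0.33) = 1.812 °C.
Cooling required: 3.9 − (1.812) = 2.088 °C.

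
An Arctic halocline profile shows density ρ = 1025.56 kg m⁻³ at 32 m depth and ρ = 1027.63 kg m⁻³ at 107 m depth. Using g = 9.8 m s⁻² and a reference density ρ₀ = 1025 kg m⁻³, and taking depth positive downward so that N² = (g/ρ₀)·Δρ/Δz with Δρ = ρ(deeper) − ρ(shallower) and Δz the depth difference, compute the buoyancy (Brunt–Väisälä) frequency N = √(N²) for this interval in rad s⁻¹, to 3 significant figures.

0.0162 rad s⁻¹

Δρ = 1027.63 − 1025.56 = 2.07 kg m⁻³ over Δz = 107 − 32 = 75 m.
N² = (9.8/1025) × (2.07/75) = 2.6388 × 10⁻⁴ s⁻².
N = √(2.6388 × 10⁻⁴) = 0.016244 rad s⁻¹ ≈ 0.0162 rad s⁻¹.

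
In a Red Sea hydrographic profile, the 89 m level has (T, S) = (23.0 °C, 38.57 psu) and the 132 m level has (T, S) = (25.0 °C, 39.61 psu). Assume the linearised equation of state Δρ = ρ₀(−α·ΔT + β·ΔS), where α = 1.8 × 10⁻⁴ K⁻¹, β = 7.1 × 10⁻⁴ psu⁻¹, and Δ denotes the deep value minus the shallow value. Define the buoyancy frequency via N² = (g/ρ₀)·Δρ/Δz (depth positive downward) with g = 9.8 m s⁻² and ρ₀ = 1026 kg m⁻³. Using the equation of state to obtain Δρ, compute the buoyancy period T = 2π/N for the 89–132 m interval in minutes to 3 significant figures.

11.3 min

ΔT = +2.0 K, ΔS = +1.04 psu (deep − shallow).
Δρ/ρ₀ = −αΔT + βΔS = -3.60 × 10⁻⁴ + 7.384 × 10⁻⁴ = 3.784 × 10⁻⁴, so Δρ ≈ 0.3882 kg m⁻³.
N² = (g/ρ₀)·Δρ/Δz = g·(Δρ/ρ₀)/Δz = 9.8 × 3.784 × 10⁻⁴ / 43 = 8.6240 × 10⁻⁵ s⁻².
N = √(8.6240 × 10⁻⁵) = 9.2865 × 10⁻³ rad s⁻¹ → T = 2π/N = 676.59 s = 11.277 min ≈ 11.3 min.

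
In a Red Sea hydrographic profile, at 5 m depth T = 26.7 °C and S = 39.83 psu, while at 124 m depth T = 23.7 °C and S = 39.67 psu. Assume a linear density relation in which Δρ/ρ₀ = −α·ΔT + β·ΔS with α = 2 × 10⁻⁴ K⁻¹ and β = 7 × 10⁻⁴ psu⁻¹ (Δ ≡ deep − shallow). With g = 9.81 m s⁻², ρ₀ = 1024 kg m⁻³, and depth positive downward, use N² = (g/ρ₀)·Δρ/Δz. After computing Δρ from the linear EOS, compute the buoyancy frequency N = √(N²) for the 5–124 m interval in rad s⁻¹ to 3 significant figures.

6.34 × 10⁻³ rad s⁻¹

ΔT = -3.0 K, ΔS = -0.16 psu (deep − shallow).
Δρ/ρ₀ = −αΔT + βΔS = 6.00 × 10⁻⁴ − 1.12 × 10⁻⁴ = 4.88 × 10⁻⁴, so Δρ ≈ 0.4997 kg m⁻³.
N² = (g/ρ₀)·Δρ/Δz = g·(Δρ/ρ₀)/Δz = 9.81 × 4.88 × 10⁻⁴ / 119 = 4.0229 × 10⁻⁵ s⁻².
N = √(4.0229 × 10⁻⁵) = 6.3426 × 10⁻³ rad s⁻¹ ≈ 6.34 × 10⁻³ rad s⁻¹.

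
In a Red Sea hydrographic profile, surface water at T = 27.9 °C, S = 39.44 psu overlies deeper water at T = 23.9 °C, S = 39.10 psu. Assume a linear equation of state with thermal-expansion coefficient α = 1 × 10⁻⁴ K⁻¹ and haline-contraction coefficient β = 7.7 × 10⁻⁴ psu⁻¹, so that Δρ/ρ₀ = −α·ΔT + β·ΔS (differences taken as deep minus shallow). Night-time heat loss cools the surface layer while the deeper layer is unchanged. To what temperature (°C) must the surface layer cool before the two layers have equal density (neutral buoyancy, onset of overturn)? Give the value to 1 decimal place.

26.5 °C

Neutral buoyancy requires Δρ = 0, i.e. −α(T_deep − T_surf′) + β(S_deep − S_surf) = 0.
T_surf′ = T_deep − (β/α)·ΔS = 23.9 − (7.7 × 10⁻⁴/1 × 10⁻⁴)·(-0.34) = 26.518 °C.
Cooling required: 27.9 − (26.518) = 1.382 °C.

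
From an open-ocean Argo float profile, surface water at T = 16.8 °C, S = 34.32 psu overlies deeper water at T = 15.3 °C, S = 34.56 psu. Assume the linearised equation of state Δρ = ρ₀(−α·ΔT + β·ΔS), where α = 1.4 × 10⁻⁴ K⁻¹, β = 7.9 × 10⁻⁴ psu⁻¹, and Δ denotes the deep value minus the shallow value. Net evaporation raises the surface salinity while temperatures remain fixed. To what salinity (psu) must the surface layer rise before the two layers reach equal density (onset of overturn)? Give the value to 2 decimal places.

Neutral buoyancy requires −α(T_deep − T_surf) + β(S_deep − S_surf′) = 0.
S_surf′ = S_deep − (α/β)·ΔT = 34.56 − (1.4 × 10⁻⁴/7.9 × 10⁻⁴)·(-1.5) = 34.8258 psu.
Increase required: 34.8258 − 34.32 = 0.5058 psu.

34.83 psu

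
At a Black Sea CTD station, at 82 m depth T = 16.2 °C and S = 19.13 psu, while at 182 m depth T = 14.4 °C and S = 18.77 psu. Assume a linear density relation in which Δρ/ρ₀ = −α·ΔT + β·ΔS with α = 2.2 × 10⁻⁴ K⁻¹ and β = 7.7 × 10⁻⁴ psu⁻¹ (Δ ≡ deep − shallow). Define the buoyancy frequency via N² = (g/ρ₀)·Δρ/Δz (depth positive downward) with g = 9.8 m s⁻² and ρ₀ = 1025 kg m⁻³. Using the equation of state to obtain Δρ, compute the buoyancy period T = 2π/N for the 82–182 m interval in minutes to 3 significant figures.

30.7 min

ΔT = -1.8 K, ΔS = -0.36 psu (deep − shallow).
Δρ/ρ₀ = −αΔT + βΔS = 3.96 × 10⁻⁴ − 2.772 × 10⁻⁴ = 1.188 × 10⁻⁴, so Δρ ≈ 0.1218 kg m⁻³.
N² = (g/ρ₀)·Δρ/Δz = g·(Δρ/ρ₀)/Δz = 9.8 × 1.188 × 10⁻⁴ / 100 = 1.1642 × 10⁻⁵ s⁻².
N = √(1.1642 × 10⁻⁵) = 3.4120 × 10⁻³ rad s⁻¹ → T = 2π/N = 1.8415 × 10³ s = 30.692 min ≈ 30.7 min.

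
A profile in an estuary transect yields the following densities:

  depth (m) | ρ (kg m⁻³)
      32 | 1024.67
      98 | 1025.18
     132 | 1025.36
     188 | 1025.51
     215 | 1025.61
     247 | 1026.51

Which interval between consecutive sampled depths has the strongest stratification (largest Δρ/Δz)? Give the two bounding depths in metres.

Compute the density gradient over each adjacent pair:
  32–98 m: Δρ/Δz = 0.51/66 = 7.7 × 10⁻³ kg m⁻⁴
  98–132 m: Δρ/Δz = 0.18/34 = 5.3 × 10⁻³ kg m⁻⁴
  132–188 m: Δρ/Δz = 0.15/56 = 2.7 × 10⁻³ kg m⁻⁴
  188–215 m: Δρ/Δz = 0.10/27 = 3.7 × 10⁻³ kg m⁻⁴
  215–247 m: Δρ/Δz = 0.90/32 = 0.028 kg m⁻⁴
The largest gradient is in the 215–247 m interval — the pycnocline.

215–247 m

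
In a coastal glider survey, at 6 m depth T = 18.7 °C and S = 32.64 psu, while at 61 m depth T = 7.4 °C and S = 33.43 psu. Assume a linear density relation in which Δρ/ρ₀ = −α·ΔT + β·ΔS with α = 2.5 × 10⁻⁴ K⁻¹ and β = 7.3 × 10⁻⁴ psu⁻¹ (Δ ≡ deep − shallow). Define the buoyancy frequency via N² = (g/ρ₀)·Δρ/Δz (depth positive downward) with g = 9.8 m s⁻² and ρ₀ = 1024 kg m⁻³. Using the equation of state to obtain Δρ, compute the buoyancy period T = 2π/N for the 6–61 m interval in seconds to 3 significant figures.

255 s

ΔT = -11.3 K, ΔS = +0.79 psu (deep − shallow).
Δρ/ρ₀ = −αΔT + βΔS = 2.825 × 10⁻³ + 5.767 × 10⁻⁴ = 3.4017 × 10⁻³, so Δρ ≈ 3.483 kg m⁻³.
N² = (g/ρ₀)·Δρ/Δz = g·(Δρ/ρ₀)/Δz = 9.8 × 3.4017 × 10⁻³ / 55 = 6.0612 × 10⁻⁴ s⁻².
N = √(6.0612 × 10⁻⁴) = 0.024620 rad s⁻¹ → T = 2π/N = 255.21 s ≈ 255 s.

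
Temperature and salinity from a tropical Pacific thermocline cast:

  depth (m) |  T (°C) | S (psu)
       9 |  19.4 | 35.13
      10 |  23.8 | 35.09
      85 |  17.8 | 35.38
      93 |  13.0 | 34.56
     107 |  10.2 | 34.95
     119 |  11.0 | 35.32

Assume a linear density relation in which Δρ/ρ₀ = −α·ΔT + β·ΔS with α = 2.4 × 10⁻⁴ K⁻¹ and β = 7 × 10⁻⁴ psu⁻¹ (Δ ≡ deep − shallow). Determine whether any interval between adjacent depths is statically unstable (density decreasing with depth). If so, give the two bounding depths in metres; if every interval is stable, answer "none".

Evaluate Δρ/ρ₀ = −αΔT + βΔS across each adjacent pair:
  9–10 m: −αΔT+βΔS = −(2.4 × 10⁻⁴)(+4.4)+(7 × 10⁻⁴)(-0.04) = -1.1 × 10⁻³ → UNSTABLE
  10–85 m: −αΔT+βΔS = −(2.4 × 10⁻⁴)(-6.0)+(7 × 10⁻⁴)(+0.29) = 1.6 × 10⁻³ → stable
  85–93 m: −αΔT+βΔS = −(2.4 × 10⁻⁴)(-4.8)+(7 × 10⁻⁴)(-0.82) = 5.8 × 10⁻⁴ → stable
  93–107 m: −αΔT+βΔS = −(2.4 × 10⁻⁴)(-2.8)+(7 × 10⁻⁴)(+0.39) = 9.4 × 10⁻⁴ → stable
  107–119 m: −αΔT+βΔS = −(2.4 × 10⁻⁴)(+0.8)+(7 × 10⁻⁴)(+0.37) = 6.7 × 10⁻⁵ → stable
The 9–10 m interval has Δρ < 0: lighter water underlies denser water.

9–10 m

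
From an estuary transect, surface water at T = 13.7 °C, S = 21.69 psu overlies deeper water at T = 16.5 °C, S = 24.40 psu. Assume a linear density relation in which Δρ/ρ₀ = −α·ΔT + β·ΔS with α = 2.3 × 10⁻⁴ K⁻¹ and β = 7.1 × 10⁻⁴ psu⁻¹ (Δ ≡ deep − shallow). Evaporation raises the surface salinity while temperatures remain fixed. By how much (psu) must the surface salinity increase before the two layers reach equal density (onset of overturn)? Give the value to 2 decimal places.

1.80 psu

Neutral buoyancy requires −α(T_deep − T_surf) + β(S_deep − S_surf′) = 0.
S_surf′ = S_deep − (α/β)·ΔT = 24.40 − (2.3 × 10⁻⁴/7.1 × 10⁻⁴)·(+2.8) = 23.4930 psu.
Increase required: 23.4930 − 21.69 = 1.8030 psu.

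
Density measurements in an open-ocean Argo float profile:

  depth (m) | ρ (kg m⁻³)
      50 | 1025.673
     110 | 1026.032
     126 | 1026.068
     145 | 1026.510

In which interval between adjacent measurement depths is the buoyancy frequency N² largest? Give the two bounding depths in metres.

126–145 m

Compute the density gradient over each adjacent pair:
  50–110 m: Δρ/Δz = 0.359/60 = 6.0 × 10⁻³ kg m⁻⁴
  110–126 m: Δρ/Δz = 0.036/16 = 2.2 × 10⁻³ kg m⁻⁴
  126–145 m: Δρ/Δz = 0.442/19 = 0.023 kg m⁻⁴
The largest gradient is in the 126–145 m interval — the pycnocline.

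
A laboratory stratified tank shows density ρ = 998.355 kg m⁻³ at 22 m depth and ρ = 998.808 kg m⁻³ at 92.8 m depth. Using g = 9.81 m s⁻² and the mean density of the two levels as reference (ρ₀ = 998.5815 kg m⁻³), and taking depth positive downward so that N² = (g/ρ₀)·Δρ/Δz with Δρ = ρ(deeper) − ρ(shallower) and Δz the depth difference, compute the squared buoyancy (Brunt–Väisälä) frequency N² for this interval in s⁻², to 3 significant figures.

6.29 × 10⁻⁵ s⁻²

Δρ = 998.808 − 998.355 = 0.453 kg m⁻³ over Δz = 92.8 − 22 = 70.8 m.
N² = (9.81/998.5815) × (0.453/70.8) = 6.2857 × 10⁻⁵ s⁻² ≈ 6.29 × 10⁻⁵ s⁻².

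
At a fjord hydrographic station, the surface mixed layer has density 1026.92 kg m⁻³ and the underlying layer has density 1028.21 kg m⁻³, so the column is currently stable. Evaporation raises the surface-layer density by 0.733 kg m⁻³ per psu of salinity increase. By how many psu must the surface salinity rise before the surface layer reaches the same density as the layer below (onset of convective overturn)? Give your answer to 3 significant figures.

Density deficit of the surface layer: 1028.21 − 1026.92 = 1.29 kg m⁻³.
Required change = 1.29 / 0.733 = 1.76 psu.

1.76 psu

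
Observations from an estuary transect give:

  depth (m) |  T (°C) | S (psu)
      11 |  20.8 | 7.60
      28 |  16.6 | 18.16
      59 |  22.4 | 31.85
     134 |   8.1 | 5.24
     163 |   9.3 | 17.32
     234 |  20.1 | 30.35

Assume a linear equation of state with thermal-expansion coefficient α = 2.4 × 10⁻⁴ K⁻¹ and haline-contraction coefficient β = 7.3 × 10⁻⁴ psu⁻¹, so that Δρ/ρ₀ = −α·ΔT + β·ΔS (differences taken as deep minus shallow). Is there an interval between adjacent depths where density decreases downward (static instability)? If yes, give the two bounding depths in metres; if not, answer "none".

Evaluate Δρ/ρ₀ = −αΔT + βΔS across each adjacent pair:
  11–28 m: −αΔT+βΔS = −(2.4 × 10⁻⁴)(-4.2)+(7.3 × 10⁻⁴)(+10.56) = 8.7 × 10⁻³ → stable
  28–59 m: −αΔT+βΔS = −(2.4 × 10⁻⁴)(+5.8)+(7.3 × 10⁻⁴)(+13.69) = 8.6 × 10⁻³ → stable
  59–134 m: −αΔT+βΔS = −(2.4 × 10⁻⁴)(-14.3)+(7.3 × 10⁻⁴)(-26.61) = -0.016 → UNSTABLE
  134–163 m: −αΔT+βΔS = −(2.4 × 10⁻⁴)(+1.2)+(7.3 × 10⁻⁴)(+12.08) = 8.5 × 10⁻³ → stable
  163–234 m: −αΔT+βΔS = −(2.4 × 10⁻⁴)(+10.8)+(7.3 × 10⁻⁴)(+13.03) = 6.9 × 10⁻³ → stable
The 59–134 m interval has Δρ < 0: lighter water underlies denser water.

59–134 m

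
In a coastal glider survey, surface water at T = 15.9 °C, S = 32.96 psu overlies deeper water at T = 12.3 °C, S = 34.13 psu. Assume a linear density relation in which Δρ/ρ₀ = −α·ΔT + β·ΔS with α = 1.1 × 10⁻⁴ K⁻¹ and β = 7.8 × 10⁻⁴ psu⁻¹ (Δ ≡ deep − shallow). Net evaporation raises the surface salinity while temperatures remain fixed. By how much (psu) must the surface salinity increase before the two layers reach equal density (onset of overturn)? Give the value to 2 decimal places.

1.68 psu

Neutral buoyancy requires −α(T_deep − T_surf) + β(S_deep − S_surf′) = 0.
S_surf′ = S_deep − (α/β)·ΔT = 34.13 − (1.1 × 10⁻⁴/7.8 × 10⁻⁴)·(-3.6) = 34.6377 psu.
Increase required: 34.6377 − 32.96 = 1.6777 psu.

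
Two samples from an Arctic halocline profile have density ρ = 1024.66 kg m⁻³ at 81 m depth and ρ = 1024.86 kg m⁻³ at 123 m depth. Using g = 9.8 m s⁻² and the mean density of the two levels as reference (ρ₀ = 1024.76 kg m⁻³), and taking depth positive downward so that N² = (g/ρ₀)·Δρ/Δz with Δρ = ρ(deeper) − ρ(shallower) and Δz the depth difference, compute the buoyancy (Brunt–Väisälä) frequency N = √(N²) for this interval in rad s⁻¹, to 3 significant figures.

Δρ = 1024.86 − 1024.66 = 0.20 kg m⁻³ over Δz = 123 − 81 = 42 m.
N² = (9.8/1024.76) × (0.20/42) = 4.5539 × 10⁻⁵ s⁻².
N = √(4.5539 × 10⁻⁵) = 6.7483 × 10⁻³ rad s⁻¹ ≈ 6.75 × 10⁻³ rad s⁻¹.

6.75 × 10⁻³ rad s⁻¹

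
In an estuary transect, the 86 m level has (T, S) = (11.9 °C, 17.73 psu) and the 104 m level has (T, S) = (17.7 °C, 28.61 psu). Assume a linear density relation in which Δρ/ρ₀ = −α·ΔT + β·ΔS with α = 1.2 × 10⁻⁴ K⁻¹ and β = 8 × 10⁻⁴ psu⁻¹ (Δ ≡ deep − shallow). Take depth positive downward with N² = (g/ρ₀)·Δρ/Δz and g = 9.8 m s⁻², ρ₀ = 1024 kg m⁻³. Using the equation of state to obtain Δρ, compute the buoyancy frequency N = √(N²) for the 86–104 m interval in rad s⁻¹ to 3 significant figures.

ΔT = +5.8 K, ΔS = +10.88 psu (deep − shallow).
Δρ/ρ₀ = −αΔT + βΔS = -6.96 × 10⁻⁴ + 8.704 × 10⁻³ = 8.008 × 10⁻³, so Δρ ≈ 8.200 kg m⁻³.
N² = (g/ρ₀)·Δρ/Δz = g·(Δρ/ρ₀)/Δz = 9.8 × 8.008 × 10⁻³ / 18 = 4.3599 × 10⁻³ s⁻².
N = √(4.3599 × 10⁻³) = 0.066030 rad s⁻¹ ≈ 0.0660 rad s⁻¹.

0.0660 rad s⁻¹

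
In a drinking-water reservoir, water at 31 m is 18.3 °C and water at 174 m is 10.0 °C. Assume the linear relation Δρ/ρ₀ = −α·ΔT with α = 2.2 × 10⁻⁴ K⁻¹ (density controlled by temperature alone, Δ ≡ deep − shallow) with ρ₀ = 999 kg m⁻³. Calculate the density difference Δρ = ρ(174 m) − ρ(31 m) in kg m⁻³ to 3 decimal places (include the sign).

+1.824 kg m⁻³

ΔT = -8.3 K, Δρ/ρ₀ = −αΔT = 1.826 × 10⁻³.
Δρ = 999 × (1.826 × 10⁻³) = +1.824 kg m⁻³.
Positive Δρ: denser below, stable.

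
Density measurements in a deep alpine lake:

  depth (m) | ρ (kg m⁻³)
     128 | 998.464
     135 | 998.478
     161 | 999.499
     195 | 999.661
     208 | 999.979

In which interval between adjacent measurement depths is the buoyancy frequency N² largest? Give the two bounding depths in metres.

Compute the density gradient over each adjacent pair:
  128–135 m: Δρ/Δz = 0.014/7 = 2.0 × 10⁻³ kg m⁻⁴
  135–161 m: Δρ/Δz = 1.021/26 = 0.039 kg m⁻⁴
  161–195 m: Δρ/Δz = 0.162/34 = 4.8 × 10⁻³ kg m⁻⁴
  195–208 m: Δρ/Δz = 0.318/13 = 0.024 kg m⁻⁴
The largest gradient is in the 135–161 m interval — the pycnocline.

135–161 m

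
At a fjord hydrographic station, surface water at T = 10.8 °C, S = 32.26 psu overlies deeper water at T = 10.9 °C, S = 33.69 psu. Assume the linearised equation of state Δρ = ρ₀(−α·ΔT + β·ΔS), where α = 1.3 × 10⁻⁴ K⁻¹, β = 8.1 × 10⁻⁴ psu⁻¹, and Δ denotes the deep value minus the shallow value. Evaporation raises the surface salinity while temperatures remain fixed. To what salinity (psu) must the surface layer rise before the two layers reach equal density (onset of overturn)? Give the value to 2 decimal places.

Neutral buoyancy requires −α(T_deep − T_surf) + β(S_deep − S_surf′) = 0.
S_surf′ = S_deep − (α/β)·ΔT = 33.69 − (1.3 × 10⁻⁴/8.1 × 10⁻⁴)·(+0.1) = 33.6740 psu.
Increase required: 33.6740 − 32.26 = 1.4140 psu.

33.67 psu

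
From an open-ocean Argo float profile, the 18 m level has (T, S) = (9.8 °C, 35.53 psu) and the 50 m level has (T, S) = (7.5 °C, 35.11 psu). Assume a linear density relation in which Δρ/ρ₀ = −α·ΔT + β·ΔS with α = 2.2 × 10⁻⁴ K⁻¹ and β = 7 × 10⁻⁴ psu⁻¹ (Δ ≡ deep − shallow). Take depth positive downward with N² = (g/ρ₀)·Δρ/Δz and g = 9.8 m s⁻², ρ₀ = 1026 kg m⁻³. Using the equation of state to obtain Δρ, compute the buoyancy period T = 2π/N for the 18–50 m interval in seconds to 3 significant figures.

ΔT = -2.3 K, ΔS = -0.42 psu (deep − shallow).
Δρ/ρ₀ = −αΔT + βΔS = 5.06 × 10⁻⁴ − 2.94 × 10⁻⁴ = 2.12 × 10⁻⁴, so Δρ ≈ 0.2175 kg m⁻³.
N² = (g/ρ₀)·Δρ/Δz = g·(Δρ/ρ₀)/Δz = 9.8 × 2.12 × 10⁻⁴ / 32 = 6.4925 × 10⁻⁵ s⁻².
N = √(6.4925 × 10⁻⁵) = 8.0576 × 10⁻³ rad s⁻¹ → T = 2π/N = 779.78 s ≈ 780 s.

780 s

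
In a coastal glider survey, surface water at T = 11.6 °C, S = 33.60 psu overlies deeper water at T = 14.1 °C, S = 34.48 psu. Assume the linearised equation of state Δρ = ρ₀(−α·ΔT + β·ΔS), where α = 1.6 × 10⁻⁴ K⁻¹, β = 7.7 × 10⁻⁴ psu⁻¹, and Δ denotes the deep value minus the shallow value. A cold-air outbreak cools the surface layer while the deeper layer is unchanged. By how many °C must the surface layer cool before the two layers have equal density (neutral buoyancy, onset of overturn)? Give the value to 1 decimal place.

Neutral buoyancy requires Δρ = 0, i.e. −α(T_deep − T_surf′) + β(S_deep − S_surf) = 0.
T_surf′ = T_deep − (β/α)·ΔS = 14.1 − (7.7 × 10⁻⁴/1.6 × 10⁻⁴)·(+0.88) = 9.865 °C.
Cooling required: 11.6 − (9.865) = 1.735 °C.

1.7 °C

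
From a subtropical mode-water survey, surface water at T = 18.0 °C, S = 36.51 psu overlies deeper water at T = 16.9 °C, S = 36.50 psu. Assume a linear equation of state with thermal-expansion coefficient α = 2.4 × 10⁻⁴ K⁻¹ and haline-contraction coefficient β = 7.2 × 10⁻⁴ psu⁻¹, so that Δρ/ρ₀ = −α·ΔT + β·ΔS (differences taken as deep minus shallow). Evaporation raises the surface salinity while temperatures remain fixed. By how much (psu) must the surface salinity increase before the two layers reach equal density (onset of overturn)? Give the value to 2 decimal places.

Neutral buoyancy requires −α(T_deep − T_surf) + β(S_deep − S_surf′) = 0.
S_surf′ = S_deep − (α/β)·ΔT = 36.50 − (2.4 × 10⁻⁴/7.2 × 10⁻⁴)·(-1.1) = 36.8667 psu.
Increase required: 36.8667 − 36.51 = 0.3567 psu.

0.36 psu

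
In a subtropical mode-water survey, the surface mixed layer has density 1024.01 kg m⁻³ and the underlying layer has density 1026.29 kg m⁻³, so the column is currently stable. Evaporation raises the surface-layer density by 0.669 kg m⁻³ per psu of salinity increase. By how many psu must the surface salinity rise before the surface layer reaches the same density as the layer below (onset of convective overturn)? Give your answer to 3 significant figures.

3.41 psu

Density deficit of the surface layer: 1026.29 − 1024.01 = 2.28 kg m⁻³.
Required change = 2.28 / 0.669 = 3.41 psu.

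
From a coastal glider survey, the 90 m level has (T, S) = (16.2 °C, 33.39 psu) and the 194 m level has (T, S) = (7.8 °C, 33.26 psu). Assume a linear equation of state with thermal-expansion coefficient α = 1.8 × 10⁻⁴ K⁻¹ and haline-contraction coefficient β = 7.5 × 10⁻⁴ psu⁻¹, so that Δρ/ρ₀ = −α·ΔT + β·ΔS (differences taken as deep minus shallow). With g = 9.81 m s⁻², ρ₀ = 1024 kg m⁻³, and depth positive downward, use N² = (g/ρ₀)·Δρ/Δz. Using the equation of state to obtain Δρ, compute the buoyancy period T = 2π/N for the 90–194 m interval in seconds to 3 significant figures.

ΔT = -8.4 K, ΔS = -0.13 psu (deep − shallow).
Δρ/ρ₀ = −αΔT + βΔS = 1.512 × 10⁻³ − 9.75 × 10⁻⁵ = 1.4145 × 10⁻³, so Δρ ≈ 1.448 kg m⁻³.
N² = (g/ρ₀)·Δρ/Δz = g·(Δρ/ρ₀)/Δz = 9.81 × 1.4145 × 10⁻³ / 104 = 1.3343 × 10⁻⁴ s⁻².
N = √(1.3343 × 10⁻⁴) = 0.011551 rad s⁻¹ → T = 2π/N = 543.95 s ≈ 544 s.

544 s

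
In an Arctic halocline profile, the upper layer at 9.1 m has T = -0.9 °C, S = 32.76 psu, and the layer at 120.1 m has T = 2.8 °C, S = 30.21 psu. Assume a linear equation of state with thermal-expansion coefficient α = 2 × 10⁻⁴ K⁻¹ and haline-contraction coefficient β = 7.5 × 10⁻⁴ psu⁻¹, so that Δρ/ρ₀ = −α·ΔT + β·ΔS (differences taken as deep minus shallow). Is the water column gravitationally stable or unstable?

ΔT = 2.8 − -0.9 = +3.7 K and ΔS = 30.21 − 32.76 = -2.55 psu (deep − shallow).
−αΔT = -7.40 × 10⁻⁴; βΔS = -1.9125 × 10⁻³; sum Δρ/ρ₀ = -2.6525 × 10⁻³.
Δρ/ρ₀ < 0, so Δρ < 0: deeper water is lighter → statically unstable; the column would overturn.

unstable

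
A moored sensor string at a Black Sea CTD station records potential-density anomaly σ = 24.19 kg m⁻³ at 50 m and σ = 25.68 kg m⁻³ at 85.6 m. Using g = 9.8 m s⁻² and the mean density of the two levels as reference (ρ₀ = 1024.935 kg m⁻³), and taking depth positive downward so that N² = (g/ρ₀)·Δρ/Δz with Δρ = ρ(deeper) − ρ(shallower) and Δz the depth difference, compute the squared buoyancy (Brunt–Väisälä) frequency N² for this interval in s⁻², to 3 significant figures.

Δρ = 1025.68 − 1024.19 = 1.49 kg m⁻³ over Δz = 85.6 − 50 = 35.6 m.
N² = (9.8/1024.935) × (1.49/35.6) = 4.0019 × 10⁻⁴ s⁻² ≈ 4.00 × 10⁻⁴ s⁻².
N² > 0, so the interval is statically stable.

4.00 × 10⁻⁴ s⁻²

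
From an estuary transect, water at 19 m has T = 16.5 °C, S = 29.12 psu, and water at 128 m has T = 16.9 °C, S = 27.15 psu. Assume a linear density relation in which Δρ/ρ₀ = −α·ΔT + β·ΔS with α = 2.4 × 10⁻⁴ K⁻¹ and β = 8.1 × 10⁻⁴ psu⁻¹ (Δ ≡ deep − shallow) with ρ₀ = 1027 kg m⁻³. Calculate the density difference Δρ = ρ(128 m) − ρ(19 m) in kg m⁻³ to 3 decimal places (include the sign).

ΔT = +0.4 K, ΔS = -1.97 psu (deep − shallow).
Δρ/ρ₀ = −(2.4 × 10⁻⁴)(+0.4) + (8.1 × 10⁻⁴)(-1.97) = -1.6917 × 10⁻³.
Δρ = 1027 × (-1.6917 × 10⁻³) = -1.737 kg m⁻³.
Negative Δρ: lighter below, statically unstable.

-1.737 kg m⁻³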